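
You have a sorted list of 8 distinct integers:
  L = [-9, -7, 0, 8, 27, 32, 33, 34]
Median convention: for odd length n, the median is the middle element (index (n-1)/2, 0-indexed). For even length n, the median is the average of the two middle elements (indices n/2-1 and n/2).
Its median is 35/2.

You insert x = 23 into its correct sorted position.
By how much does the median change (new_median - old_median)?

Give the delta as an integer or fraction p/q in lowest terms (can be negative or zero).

Old median = 35/2
After inserting x = 23: new sorted = [-9, -7, 0, 8, 23, 27, 32, 33, 34]
New median = 23
Delta = 23 - 35/2 = 11/2

Answer: 11/2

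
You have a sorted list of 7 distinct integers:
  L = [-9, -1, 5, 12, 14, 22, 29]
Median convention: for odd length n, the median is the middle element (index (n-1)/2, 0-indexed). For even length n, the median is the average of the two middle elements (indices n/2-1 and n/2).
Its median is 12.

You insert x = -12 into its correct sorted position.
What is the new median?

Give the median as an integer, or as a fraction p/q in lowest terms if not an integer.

Old list (sorted, length 7): [-9, -1, 5, 12, 14, 22, 29]
Old median = 12
Insert x = -12
Old length odd (7). Middle was index 3 = 12.
New length even (8). New median = avg of two middle elements.
x = -12: 0 elements are < x, 7 elements are > x.
New sorted list: [-12, -9, -1, 5, 12, 14, 22, 29]
New median = 17/2

Answer: 17/2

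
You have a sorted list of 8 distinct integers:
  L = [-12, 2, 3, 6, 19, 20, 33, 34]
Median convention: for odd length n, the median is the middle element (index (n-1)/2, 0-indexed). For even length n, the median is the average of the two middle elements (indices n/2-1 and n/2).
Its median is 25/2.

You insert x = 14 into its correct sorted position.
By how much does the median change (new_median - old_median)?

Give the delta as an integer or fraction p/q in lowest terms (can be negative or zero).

Old median = 25/2
After inserting x = 14: new sorted = [-12, 2, 3, 6, 14, 19, 20, 33, 34]
New median = 14
Delta = 14 - 25/2 = 3/2

Answer: 3/2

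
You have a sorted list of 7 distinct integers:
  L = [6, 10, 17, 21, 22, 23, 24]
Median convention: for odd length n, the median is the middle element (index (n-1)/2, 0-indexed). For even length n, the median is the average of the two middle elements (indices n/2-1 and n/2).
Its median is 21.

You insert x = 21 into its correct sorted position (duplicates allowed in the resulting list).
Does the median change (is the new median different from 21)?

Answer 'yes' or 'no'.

Answer: no

Derivation:
Old median = 21
Insert x = 21
New median = 21
Changed? no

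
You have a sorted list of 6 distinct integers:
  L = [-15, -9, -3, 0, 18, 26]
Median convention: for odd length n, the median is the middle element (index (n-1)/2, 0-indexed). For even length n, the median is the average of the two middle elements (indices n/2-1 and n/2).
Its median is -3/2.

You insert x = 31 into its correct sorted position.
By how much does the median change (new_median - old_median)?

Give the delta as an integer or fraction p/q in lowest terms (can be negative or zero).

Answer: 3/2

Derivation:
Old median = -3/2
After inserting x = 31: new sorted = [-15, -9, -3, 0, 18, 26, 31]
New median = 0
Delta = 0 - -3/2 = 3/2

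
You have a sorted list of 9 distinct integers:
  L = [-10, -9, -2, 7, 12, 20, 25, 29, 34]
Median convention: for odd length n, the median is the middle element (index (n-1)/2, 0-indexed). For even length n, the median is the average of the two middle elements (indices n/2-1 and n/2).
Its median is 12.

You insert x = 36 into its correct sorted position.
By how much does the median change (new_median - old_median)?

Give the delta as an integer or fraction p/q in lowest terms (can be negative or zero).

Answer: 4

Derivation:
Old median = 12
After inserting x = 36: new sorted = [-10, -9, -2, 7, 12, 20, 25, 29, 34, 36]
New median = 16
Delta = 16 - 12 = 4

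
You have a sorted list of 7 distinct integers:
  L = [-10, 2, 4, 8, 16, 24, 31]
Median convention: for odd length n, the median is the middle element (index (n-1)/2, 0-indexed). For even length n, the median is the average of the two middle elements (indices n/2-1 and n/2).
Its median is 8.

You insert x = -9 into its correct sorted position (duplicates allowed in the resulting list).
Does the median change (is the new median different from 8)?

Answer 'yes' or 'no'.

Answer: yes

Derivation:
Old median = 8
Insert x = -9
New median = 6
Changed? yes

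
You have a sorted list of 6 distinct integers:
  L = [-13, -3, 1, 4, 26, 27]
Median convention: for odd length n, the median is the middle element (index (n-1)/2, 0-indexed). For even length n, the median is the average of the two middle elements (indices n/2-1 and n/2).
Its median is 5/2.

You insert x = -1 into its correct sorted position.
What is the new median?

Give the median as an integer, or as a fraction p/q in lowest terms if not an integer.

Old list (sorted, length 6): [-13, -3, 1, 4, 26, 27]
Old median = 5/2
Insert x = -1
Old length even (6). Middle pair: indices 2,3 = 1,4.
New length odd (7). New median = single middle element.
x = -1: 2 elements are < x, 4 elements are > x.
New sorted list: [-13, -3, -1, 1, 4, 26, 27]
New median = 1

Answer: 1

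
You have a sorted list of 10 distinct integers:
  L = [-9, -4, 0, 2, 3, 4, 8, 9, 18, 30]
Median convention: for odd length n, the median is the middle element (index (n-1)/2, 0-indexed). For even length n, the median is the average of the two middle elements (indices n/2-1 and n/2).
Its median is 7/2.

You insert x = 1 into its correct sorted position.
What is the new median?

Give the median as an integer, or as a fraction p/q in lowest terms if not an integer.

Answer: 3

Derivation:
Old list (sorted, length 10): [-9, -4, 0, 2, 3, 4, 8, 9, 18, 30]
Old median = 7/2
Insert x = 1
Old length even (10). Middle pair: indices 4,5 = 3,4.
New length odd (11). New median = single middle element.
x = 1: 3 elements are < x, 7 elements are > x.
New sorted list: [-9, -4, 0, 1, 2, 3, 4, 8, 9, 18, 30]
New median = 3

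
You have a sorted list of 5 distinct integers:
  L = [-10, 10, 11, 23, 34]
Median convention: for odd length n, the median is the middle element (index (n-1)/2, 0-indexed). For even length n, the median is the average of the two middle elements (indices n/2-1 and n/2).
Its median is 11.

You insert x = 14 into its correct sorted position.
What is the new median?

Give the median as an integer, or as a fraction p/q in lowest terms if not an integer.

Old list (sorted, length 5): [-10, 10, 11, 23, 34]
Old median = 11
Insert x = 14
Old length odd (5). Middle was index 2 = 11.
New length even (6). New median = avg of two middle elements.
x = 14: 3 elements are < x, 2 elements are > x.
New sorted list: [-10, 10, 11, 14, 23, 34]
New median = 25/2

Answer: 25/2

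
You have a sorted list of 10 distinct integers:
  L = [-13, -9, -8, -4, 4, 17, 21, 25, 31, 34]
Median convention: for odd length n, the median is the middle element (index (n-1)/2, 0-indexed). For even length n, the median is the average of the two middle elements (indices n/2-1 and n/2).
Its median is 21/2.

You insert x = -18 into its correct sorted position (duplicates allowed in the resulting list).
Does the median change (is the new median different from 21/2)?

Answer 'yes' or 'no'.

Old median = 21/2
Insert x = -18
New median = 4
Changed? yes

Answer: yes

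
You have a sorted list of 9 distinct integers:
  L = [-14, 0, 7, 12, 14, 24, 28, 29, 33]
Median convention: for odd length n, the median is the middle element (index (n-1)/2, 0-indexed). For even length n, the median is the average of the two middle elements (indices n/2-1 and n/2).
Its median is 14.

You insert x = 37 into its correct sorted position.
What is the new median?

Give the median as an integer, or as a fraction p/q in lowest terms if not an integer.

Answer: 19

Derivation:
Old list (sorted, length 9): [-14, 0, 7, 12, 14, 24, 28, 29, 33]
Old median = 14
Insert x = 37
Old length odd (9). Middle was index 4 = 14.
New length even (10). New median = avg of two middle elements.
x = 37: 9 elements are < x, 0 elements are > x.
New sorted list: [-14, 0, 7, 12, 14, 24, 28, 29, 33, 37]
New median = 19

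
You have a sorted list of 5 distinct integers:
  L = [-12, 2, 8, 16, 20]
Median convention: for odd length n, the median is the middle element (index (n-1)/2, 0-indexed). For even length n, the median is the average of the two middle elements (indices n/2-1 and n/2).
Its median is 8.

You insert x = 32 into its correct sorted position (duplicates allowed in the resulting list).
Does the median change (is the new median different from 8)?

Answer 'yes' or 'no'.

Old median = 8
Insert x = 32
New median = 12
Changed? yes

Answer: yes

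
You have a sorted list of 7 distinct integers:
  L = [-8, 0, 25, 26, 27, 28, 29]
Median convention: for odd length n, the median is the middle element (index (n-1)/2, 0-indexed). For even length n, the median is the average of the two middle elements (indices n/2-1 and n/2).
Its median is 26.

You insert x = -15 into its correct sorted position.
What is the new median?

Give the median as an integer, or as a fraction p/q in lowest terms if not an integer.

Answer: 51/2

Derivation:
Old list (sorted, length 7): [-8, 0, 25, 26, 27, 28, 29]
Old median = 26
Insert x = -15
Old length odd (7). Middle was index 3 = 26.
New length even (8). New median = avg of two middle elements.
x = -15: 0 elements are < x, 7 elements are > x.
New sorted list: [-15, -8, 0, 25, 26, 27, 28, 29]
New median = 51/2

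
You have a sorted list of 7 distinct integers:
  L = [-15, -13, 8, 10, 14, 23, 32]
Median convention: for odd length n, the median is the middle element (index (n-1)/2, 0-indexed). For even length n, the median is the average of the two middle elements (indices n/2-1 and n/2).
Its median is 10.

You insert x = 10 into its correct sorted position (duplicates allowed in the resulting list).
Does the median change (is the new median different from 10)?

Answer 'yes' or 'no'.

Answer: no

Derivation:
Old median = 10
Insert x = 10
New median = 10
Changed? no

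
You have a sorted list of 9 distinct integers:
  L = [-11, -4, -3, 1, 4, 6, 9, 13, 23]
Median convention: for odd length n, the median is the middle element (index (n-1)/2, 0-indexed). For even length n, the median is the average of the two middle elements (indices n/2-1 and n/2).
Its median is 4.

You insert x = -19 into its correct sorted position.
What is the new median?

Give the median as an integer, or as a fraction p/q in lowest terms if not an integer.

Old list (sorted, length 9): [-11, -4, -3, 1, 4, 6, 9, 13, 23]
Old median = 4
Insert x = -19
Old length odd (9). Middle was index 4 = 4.
New length even (10). New median = avg of two middle elements.
x = -19: 0 elements are < x, 9 elements are > x.
New sorted list: [-19, -11, -4, -3, 1, 4, 6, 9, 13, 23]
New median = 5/2

Answer: 5/2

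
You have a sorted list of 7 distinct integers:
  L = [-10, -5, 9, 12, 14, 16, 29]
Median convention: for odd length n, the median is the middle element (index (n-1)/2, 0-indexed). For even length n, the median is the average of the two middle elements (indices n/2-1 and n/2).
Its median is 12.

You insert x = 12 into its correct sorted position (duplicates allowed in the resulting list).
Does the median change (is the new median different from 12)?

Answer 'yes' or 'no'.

Old median = 12
Insert x = 12
New median = 12
Changed? no

Answer: no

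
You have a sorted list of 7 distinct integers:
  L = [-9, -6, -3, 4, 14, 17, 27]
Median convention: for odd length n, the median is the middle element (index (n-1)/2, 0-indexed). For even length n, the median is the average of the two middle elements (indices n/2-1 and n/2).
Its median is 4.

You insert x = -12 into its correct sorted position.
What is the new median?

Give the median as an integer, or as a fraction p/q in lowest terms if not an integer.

Answer: 1/2

Derivation:
Old list (sorted, length 7): [-9, -6, -3, 4, 14, 17, 27]
Old median = 4
Insert x = -12
Old length odd (7). Middle was index 3 = 4.
New length even (8). New median = avg of two middle elements.
x = -12: 0 elements are < x, 7 elements are > x.
New sorted list: [-12, -9, -6, -3, 4, 14, 17, 27]
New median = 1/2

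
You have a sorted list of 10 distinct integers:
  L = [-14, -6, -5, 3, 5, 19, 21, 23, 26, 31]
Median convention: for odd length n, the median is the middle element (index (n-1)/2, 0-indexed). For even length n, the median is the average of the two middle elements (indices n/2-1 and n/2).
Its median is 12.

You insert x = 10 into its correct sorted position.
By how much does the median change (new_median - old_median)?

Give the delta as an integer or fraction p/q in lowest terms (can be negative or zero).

Old median = 12
After inserting x = 10: new sorted = [-14, -6, -5, 3, 5, 10, 19, 21, 23, 26, 31]
New median = 10
Delta = 10 - 12 = -2

Answer: -2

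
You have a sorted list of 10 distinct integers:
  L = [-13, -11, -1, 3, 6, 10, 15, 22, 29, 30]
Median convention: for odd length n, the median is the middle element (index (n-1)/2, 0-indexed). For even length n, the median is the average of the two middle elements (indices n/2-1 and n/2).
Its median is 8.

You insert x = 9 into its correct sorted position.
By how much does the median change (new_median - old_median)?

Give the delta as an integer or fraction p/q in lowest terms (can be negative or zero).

Old median = 8
After inserting x = 9: new sorted = [-13, -11, -1, 3, 6, 9, 10, 15, 22, 29, 30]
New median = 9
Delta = 9 - 8 = 1

Answer: 1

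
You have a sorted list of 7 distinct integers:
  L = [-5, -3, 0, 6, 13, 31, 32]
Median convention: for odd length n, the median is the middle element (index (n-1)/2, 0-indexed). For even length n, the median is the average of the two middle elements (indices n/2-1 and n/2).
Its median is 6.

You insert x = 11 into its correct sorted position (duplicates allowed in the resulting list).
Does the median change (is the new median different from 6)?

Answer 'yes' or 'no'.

Answer: yes

Derivation:
Old median = 6
Insert x = 11
New median = 17/2
Changed? yes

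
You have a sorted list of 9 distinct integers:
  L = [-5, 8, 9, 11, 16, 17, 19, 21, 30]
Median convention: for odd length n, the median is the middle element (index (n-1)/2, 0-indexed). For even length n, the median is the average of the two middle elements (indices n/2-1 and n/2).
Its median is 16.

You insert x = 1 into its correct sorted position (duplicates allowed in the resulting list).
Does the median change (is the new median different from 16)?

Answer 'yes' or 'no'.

Answer: yes

Derivation:
Old median = 16
Insert x = 1
New median = 27/2
Changed? yes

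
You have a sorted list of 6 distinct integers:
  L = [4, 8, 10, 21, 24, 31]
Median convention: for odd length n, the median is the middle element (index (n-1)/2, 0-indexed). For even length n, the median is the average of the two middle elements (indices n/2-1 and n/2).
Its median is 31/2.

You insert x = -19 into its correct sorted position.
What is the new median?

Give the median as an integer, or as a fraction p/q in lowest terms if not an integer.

Old list (sorted, length 6): [4, 8, 10, 21, 24, 31]
Old median = 31/2
Insert x = -19
Old length even (6). Middle pair: indices 2,3 = 10,21.
New length odd (7). New median = single middle element.
x = -19: 0 elements are < x, 6 elements are > x.
New sorted list: [-19, 4, 8, 10, 21, 24, 31]
New median = 10

Answer: 10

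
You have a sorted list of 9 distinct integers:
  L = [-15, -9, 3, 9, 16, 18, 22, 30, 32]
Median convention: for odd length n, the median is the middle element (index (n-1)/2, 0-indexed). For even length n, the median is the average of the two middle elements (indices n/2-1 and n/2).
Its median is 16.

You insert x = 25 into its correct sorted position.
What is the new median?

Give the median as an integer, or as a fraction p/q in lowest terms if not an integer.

Answer: 17

Derivation:
Old list (sorted, length 9): [-15, -9, 3, 9, 16, 18, 22, 30, 32]
Old median = 16
Insert x = 25
Old length odd (9). Middle was index 4 = 16.
New length even (10). New median = avg of two middle elements.
x = 25: 7 elements are < x, 2 elements are > x.
New sorted list: [-15, -9, 3, 9, 16, 18, 22, 25, 30, 32]
New median = 17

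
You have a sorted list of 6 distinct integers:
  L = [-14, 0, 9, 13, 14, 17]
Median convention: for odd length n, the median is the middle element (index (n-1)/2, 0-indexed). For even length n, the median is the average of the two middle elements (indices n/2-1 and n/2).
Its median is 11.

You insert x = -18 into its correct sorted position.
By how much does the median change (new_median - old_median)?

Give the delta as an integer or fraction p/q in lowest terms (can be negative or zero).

Old median = 11
After inserting x = -18: new sorted = [-18, -14, 0, 9, 13, 14, 17]
New median = 9
Delta = 9 - 11 = -2

Answer: -2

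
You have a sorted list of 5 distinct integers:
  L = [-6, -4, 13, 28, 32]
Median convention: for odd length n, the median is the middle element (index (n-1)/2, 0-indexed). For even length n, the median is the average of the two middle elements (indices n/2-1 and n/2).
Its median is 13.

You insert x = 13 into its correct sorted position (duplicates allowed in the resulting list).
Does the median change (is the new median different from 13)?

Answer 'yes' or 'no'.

Old median = 13
Insert x = 13
New median = 13
Changed? no

Answer: no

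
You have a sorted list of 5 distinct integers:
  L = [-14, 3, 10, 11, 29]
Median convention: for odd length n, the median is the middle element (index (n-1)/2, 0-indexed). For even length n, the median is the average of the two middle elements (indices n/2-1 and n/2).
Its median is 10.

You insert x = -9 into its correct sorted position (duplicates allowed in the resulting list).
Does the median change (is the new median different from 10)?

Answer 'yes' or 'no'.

Answer: yes

Derivation:
Old median = 10
Insert x = -9
New median = 13/2
Changed? yes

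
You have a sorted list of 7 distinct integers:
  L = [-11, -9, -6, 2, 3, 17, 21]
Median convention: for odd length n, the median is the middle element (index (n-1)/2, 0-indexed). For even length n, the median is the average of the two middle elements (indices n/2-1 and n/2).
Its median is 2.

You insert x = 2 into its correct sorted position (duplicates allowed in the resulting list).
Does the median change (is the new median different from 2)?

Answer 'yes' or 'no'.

Answer: no

Derivation:
Old median = 2
Insert x = 2
New median = 2
Changed? no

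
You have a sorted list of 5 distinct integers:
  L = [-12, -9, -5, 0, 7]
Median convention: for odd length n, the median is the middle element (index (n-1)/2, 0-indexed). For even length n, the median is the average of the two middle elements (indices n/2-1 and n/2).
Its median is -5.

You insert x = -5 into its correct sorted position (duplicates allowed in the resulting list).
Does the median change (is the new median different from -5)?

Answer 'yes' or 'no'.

Old median = -5
Insert x = -5
New median = -5
Changed? no

Answer: no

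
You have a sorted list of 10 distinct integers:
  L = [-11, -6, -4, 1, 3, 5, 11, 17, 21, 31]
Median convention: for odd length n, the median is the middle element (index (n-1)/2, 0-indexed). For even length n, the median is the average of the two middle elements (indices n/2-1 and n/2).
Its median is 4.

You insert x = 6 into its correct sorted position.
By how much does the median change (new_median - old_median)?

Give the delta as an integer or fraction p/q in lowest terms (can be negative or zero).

Old median = 4
After inserting x = 6: new sorted = [-11, -6, -4, 1, 3, 5, 6, 11, 17, 21, 31]
New median = 5
Delta = 5 - 4 = 1

Answer: 1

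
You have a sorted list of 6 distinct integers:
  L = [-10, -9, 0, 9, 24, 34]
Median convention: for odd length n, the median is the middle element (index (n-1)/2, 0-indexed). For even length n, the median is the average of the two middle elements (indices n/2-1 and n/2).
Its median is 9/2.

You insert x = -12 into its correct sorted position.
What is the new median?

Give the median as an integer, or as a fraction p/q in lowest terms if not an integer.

Old list (sorted, length 6): [-10, -9, 0, 9, 24, 34]
Old median = 9/2
Insert x = -12
Old length even (6). Middle pair: indices 2,3 = 0,9.
New length odd (7). New median = single middle element.
x = -12: 0 elements are < x, 6 elements are > x.
New sorted list: [-12, -10, -9, 0, 9, 24, 34]
New median = 0

Answer: 0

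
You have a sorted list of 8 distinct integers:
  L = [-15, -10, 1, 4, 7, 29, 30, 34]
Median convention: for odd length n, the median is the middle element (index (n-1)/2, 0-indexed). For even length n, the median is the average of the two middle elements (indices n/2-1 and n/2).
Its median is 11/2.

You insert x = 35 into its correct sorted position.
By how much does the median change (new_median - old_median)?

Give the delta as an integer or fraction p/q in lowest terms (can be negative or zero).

Answer: 3/2

Derivation:
Old median = 11/2
After inserting x = 35: new sorted = [-15, -10, 1, 4, 7, 29, 30, 34, 35]
New median = 7
Delta = 7 - 11/2 = 3/2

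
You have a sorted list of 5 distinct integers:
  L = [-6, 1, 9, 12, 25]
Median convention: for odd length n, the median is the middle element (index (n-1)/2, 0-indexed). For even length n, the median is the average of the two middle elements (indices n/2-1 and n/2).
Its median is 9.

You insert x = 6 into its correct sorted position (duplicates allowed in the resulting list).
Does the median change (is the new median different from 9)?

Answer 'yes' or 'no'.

Answer: yes

Derivation:
Old median = 9
Insert x = 6
New median = 15/2
Changed? yes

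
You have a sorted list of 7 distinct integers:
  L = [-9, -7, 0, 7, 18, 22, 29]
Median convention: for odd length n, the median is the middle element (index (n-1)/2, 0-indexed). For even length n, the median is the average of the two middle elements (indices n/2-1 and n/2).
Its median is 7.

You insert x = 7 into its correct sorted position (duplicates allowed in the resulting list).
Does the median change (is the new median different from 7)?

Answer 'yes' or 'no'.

Old median = 7
Insert x = 7
New median = 7
Changed? no

Answer: no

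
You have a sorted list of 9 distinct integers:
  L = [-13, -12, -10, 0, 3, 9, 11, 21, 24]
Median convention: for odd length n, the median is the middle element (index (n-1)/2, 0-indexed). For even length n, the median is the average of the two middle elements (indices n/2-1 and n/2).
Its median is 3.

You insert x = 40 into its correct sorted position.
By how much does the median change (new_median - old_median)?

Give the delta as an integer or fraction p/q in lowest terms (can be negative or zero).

Answer: 3

Derivation:
Old median = 3
After inserting x = 40: new sorted = [-13, -12, -10, 0, 3, 9, 11, 21, 24, 40]
New median = 6
Delta = 6 - 3 = 3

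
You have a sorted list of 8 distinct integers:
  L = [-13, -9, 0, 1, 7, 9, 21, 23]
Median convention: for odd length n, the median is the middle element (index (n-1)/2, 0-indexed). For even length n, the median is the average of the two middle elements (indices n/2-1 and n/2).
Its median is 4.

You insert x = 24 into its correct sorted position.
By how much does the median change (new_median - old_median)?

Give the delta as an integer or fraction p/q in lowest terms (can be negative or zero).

Old median = 4
After inserting x = 24: new sorted = [-13, -9, 0, 1, 7, 9, 21, 23, 24]
New median = 7
Delta = 7 - 4 = 3

Answer: 3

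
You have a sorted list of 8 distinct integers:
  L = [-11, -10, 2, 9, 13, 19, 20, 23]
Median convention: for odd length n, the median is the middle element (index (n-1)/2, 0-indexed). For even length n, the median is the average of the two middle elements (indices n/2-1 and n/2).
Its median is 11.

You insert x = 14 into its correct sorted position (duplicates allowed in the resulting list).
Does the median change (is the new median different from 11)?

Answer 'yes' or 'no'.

Answer: yes

Derivation:
Old median = 11
Insert x = 14
New median = 13
Changed? yes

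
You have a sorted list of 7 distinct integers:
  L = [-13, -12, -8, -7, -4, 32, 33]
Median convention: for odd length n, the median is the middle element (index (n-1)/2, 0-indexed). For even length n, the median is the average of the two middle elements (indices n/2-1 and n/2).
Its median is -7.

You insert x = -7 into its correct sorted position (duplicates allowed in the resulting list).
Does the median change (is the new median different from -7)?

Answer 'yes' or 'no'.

Answer: no

Derivation:
Old median = -7
Insert x = -7
New median = -7
Changed? no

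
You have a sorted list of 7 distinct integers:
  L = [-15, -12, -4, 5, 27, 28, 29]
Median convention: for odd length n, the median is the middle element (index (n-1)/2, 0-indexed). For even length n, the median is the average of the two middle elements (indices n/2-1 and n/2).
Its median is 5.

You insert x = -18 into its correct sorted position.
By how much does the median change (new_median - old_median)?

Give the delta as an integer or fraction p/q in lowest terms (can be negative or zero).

Answer: -9/2

Derivation:
Old median = 5
After inserting x = -18: new sorted = [-18, -15, -12, -4, 5, 27, 28, 29]
New median = 1/2
Delta = 1/2 - 5 = -9/2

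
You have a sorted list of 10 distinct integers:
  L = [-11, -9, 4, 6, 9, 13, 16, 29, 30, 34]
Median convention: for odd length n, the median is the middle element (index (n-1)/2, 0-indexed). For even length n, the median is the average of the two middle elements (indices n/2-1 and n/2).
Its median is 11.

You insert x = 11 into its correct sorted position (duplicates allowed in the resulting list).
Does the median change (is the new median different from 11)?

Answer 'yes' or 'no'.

Answer: no

Derivation:
Old median = 11
Insert x = 11
New median = 11
Changed? no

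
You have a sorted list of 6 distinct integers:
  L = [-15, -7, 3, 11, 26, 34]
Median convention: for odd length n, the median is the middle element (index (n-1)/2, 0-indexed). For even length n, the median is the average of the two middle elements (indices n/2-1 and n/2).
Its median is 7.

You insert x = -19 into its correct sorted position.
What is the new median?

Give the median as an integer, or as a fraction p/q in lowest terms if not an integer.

Old list (sorted, length 6): [-15, -7, 3, 11, 26, 34]
Old median = 7
Insert x = -19
Old length even (6). Middle pair: indices 2,3 = 3,11.
New length odd (7). New median = single middle element.
x = -19: 0 elements are < x, 6 elements are > x.
New sorted list: [-19, -15, -7, 3, 11, 26, 34]
New median = 3

Answer: 3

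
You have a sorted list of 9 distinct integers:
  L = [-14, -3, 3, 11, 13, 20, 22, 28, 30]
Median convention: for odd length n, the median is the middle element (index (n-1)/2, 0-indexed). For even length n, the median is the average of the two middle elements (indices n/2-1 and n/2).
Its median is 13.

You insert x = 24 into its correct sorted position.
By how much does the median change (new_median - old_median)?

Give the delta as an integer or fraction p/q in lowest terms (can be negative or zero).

Answer: 7/2

Derivation:
Old median = 13
After inserting x = 24: new sorted = [-14, -3, 3, 11, 13, 20, 22, 24, 28, 30]
New median = 33/2
Delta = 33/2 - 13 = 7/2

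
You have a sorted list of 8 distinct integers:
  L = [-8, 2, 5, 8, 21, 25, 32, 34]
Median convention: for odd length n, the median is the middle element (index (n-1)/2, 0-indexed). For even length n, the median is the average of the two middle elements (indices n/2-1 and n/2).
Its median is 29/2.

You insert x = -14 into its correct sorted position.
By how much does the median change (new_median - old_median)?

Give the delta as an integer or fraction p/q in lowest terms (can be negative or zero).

Answer: -13/2

Derivation:
Old median = 29/2
After inserting x = -14: new sorted = [-14, -8, 2, 5, 8, 21, 25, 32, 34]
New median = 8
Delta = 8 - 29/2 = -13/2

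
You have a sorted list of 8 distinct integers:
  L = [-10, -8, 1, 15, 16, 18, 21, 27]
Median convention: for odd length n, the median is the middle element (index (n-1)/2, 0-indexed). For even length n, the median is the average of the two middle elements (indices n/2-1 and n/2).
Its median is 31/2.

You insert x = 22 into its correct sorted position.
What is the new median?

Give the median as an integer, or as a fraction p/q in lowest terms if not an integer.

Answer: 16

Derivation:
Old list (sorted, length 8): [-10, -8, 1, 15, 16, 18, 21, 27]
Old median = 31/2
Insert x = 22
Old length even (8). Middle pair: indices 3,4 = 15,16.
New length odd (9). New median = single middle element.
x = 22: 7 elements are < x, 1 elements are > x.
New sorted list: [-10, -8, 1, 15, 16, 18, 21, 22, 27]
New median = 16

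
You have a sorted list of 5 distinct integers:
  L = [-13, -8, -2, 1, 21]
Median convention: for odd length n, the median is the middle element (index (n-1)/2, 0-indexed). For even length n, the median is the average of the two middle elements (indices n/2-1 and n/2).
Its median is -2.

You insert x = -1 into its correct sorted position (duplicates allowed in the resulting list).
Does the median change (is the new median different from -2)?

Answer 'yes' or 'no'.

Old median = -2
Insert x = -1
New median = -3/2
Changed? yes

Answer: yes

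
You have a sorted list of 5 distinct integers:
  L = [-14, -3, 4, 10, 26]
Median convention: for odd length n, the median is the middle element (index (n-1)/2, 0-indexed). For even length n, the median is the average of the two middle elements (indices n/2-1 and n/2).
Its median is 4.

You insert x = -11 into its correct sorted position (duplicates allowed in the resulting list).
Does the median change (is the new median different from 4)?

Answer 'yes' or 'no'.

Old median = 4
Insert x = -11
New median = 1/2
Changed? yes

Answer: yes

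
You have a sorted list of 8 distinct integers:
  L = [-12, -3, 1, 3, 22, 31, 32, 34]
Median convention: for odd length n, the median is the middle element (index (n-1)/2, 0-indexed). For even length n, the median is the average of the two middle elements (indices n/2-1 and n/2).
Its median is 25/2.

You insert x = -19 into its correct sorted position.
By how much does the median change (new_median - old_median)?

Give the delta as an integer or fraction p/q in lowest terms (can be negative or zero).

Old median = 25/2
After inserting x = -19: new sorted = [-19, -12, -3, 1, 3, 22, 31, 32, 34]
New median = 3
Delta = 3 - 25/2 = -19/2

Answer: -19/2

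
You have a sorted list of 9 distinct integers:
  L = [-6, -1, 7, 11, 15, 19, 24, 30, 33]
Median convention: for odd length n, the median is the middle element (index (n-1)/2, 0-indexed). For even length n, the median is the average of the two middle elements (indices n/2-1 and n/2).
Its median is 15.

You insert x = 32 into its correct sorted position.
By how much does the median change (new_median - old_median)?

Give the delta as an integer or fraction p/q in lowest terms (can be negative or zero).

Old median = 15
After inserting x = 32: new sorted = [-6, -1, 7, 11, 15, 19, 24, 30, 32, 33]
New median = 17
Delta = 17 - 15 = 2

Answer: 2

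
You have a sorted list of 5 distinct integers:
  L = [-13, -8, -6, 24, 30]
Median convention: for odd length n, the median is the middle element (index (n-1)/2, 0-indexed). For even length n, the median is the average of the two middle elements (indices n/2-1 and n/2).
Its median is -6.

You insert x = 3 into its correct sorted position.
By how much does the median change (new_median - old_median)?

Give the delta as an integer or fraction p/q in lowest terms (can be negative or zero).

Answer: 9/2

Derivation:
Old median = -6
After inserting x = 3: new sorted = [-13, -8, -6, 3, 24, 30]
New median = -3/2
Delta = -3/2 - -6 = 9/2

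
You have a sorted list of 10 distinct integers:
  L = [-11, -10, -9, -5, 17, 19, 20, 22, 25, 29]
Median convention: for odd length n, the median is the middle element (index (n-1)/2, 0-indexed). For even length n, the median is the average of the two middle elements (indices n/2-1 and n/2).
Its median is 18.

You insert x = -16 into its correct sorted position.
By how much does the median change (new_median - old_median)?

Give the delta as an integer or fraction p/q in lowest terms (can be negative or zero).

Answer: -1

Derivation:
Old median = 18
After inserting x = -16: new sorted = [-16, -11, -10, -9, -5, 17, 19, 20, 22, 25, 29]
New median = 17
Delta = 17 - 18 = -1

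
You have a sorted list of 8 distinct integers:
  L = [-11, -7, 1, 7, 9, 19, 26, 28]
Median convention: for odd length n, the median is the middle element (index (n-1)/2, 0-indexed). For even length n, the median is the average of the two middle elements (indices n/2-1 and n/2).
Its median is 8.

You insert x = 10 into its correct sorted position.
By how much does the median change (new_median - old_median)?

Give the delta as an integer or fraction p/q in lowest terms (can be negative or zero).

Old median = 8
After inserting x = 10: new sorted = [-11, -7, 1, 7, 9, 10, 19, 26, 28]
New median = 9
Delta = 9 - 8 = 1

Answer: 1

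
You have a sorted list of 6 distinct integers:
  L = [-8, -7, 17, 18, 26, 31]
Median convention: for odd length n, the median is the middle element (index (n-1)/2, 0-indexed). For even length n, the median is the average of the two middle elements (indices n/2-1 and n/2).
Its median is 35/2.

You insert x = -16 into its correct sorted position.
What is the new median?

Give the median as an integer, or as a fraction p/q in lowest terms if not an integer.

Old list (sorted, length 6): [-8, -7, 17, 18, 26, 31]
Old median = 35/2
Insert x = -16
Old length even (6). Middle pair: indices 2,3 = 17,18.
New length odd (7). New median = single middle element.
x = -16: 0 elements are < x, 6 elements are > x.
New sorted list: [-16, -8, -7, 17, 18, 26, 31]
New median = 17

Answer: 17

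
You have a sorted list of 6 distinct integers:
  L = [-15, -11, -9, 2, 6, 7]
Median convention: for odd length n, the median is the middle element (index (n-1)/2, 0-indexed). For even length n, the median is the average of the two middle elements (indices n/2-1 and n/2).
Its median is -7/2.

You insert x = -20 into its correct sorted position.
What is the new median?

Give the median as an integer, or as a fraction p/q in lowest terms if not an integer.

Old list (sorted, length 6): [-15, -11, -9, 2, 6, 7]
Old median = -7/2
Insert x = -20
Old length even (6). Middle pair: indices 2,3 = -9,2.
New length odd (7). New median = single middle element.
x = -20: 0 elements are < x, 6 elements are > x.
New sorted list: [-20, -15, -11, -9, 2, 6, 7]
New median = -9

Answer: -9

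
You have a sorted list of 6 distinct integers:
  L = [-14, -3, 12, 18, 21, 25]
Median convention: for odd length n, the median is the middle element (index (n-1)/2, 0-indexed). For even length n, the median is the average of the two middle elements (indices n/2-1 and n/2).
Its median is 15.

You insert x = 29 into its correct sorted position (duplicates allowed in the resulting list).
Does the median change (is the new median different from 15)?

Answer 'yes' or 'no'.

Answer: yes

Derivation:
Old median = 15
Insert x = 29
New median = 18
Changed? yes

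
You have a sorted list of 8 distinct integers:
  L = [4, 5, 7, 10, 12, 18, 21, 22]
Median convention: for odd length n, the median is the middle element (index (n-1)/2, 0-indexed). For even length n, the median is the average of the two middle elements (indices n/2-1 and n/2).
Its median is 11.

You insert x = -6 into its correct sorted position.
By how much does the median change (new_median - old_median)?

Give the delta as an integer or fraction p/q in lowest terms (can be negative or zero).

Answer: -1

Derivation:
Old median = 11
After inserting x = -6: new sorted = [-6, 4, 5, 7, 10, 12, 18, 21, 22]
New median = 10
Delta = 10 - 11 = -1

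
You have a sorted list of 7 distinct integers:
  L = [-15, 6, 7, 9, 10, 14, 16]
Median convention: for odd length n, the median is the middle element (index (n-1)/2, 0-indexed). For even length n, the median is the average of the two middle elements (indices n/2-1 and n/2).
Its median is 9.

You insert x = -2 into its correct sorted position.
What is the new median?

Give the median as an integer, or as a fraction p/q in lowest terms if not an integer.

Old list (sorted, length 7): [-15, 6, 7, 9, 10, 14, 16]
Old median = 9
Insert x = -2
Old length odd (7). Middle was index 3 = 9.
New length even (8). New median = avg of two middle elements.
x = -2: 1 elements are < x, 6 elements are > x.
New sorted list: [-15, -2, 6, 7, 9, 10, 14, 16]
New median = 8

Answer: 8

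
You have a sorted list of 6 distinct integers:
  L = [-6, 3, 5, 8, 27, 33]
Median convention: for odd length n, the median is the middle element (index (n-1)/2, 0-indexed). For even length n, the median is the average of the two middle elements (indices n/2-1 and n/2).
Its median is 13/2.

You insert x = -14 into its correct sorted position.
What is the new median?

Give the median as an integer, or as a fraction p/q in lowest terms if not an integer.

Answer: 5

Derivation:
Old list (sorted, length 6): [-6, 3, 5, 8, 27, 33]
Old median = 13/2
Insert x = -14
Old length even (6). Middle pair: indices 2,3 = 5,8.
New length odd (7). New median = single middle element.
x = -14: 0 elements are < x, 6 elements are > x.
New sorted list: [-14, -6, 3, 5, 8, 27, 33]
New median = 5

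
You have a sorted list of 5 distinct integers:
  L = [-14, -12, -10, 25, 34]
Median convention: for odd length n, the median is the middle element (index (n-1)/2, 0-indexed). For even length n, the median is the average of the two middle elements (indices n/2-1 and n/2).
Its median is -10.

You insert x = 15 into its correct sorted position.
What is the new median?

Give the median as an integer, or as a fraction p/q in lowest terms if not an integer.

Answer: 5/2

Derivation:
Old list (sorted, length 5): [-14, -12, -10, 25, 34]
Old median = -10
Insert x = 15
Old length odd (5). Middle was index 2 = -10.
New length even (6). New median = avg of two middle elements.
x = 15: 3 elements are < x, 2 elements are > x.
New sorted list: [-14, -12, -10, 15, 25, 34]
New median = 5/2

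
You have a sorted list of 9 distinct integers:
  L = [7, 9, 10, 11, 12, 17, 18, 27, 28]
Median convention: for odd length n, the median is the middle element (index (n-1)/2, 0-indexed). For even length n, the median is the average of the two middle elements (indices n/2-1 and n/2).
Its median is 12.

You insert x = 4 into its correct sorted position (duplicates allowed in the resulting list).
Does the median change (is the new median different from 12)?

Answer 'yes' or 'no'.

Old median = 12
Insert x = 4
New median = 23/2
Changed? yes

Answer: yes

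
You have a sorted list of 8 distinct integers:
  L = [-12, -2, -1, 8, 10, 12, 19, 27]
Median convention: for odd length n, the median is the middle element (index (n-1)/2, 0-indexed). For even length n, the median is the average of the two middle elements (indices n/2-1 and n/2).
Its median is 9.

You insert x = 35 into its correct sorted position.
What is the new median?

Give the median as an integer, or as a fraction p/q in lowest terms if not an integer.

Old list (sorted, length 8): [-12, -2, -1, 8, 10, 12, 19, 27]
Old median = 9
Insert x = 35
Old length even (8). Middle pair: indices 3,4 = 8,10.
New length odd (9). New median = single middle element.
x = 35: 8 elements are < x, 0 elements are > x.
New sorted list: [-12, -2, -1, 8, 10, 12, 19, 27, 35]
New median = 10

Answer: 10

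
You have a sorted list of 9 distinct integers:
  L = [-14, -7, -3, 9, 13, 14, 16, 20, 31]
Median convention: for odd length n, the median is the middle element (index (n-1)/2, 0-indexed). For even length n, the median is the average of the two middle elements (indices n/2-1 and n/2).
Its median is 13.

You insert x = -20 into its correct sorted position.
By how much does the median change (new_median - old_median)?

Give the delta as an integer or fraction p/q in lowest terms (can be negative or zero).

Old median = 13
After inserting x = -20: new sorted = [-20, -14, -7, -3, 9, 13, 14, 16, 20, 31]
New median = 11
Delta = 11 - 13 = -2

Answer: -2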